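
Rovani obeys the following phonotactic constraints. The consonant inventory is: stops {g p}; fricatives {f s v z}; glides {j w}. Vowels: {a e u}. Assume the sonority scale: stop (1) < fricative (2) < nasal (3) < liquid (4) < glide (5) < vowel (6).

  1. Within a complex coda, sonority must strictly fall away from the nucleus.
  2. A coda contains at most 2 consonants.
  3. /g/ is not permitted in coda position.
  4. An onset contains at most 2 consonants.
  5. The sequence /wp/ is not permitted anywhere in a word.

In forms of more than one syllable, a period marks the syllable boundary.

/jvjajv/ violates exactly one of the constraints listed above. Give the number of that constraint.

/jvjajv/: syllable 1 onset /jvj/ has 3 consonants (> 2).
This is a violation of constraint 4: "An onset contains at most 2 consonants."
The remaining constraints (1, 2, 3, 5) are satisfied.

4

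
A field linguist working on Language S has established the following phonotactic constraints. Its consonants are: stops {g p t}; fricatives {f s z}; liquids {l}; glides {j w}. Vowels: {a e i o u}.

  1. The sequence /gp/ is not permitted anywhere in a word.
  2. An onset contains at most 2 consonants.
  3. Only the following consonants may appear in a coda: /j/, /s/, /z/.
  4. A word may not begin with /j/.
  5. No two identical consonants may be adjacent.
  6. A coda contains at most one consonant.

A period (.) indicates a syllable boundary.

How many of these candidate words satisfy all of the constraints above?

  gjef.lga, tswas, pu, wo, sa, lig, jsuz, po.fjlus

gjef.lga — violates constraint 3: syllable 1 coda contains /f/, which is not a licensed coda consonant → ill-formed
tswas — violates constraint 2: syllable 1 onset /tsw/ has 3 consonants (> 2) → ill-formed
pu — σ1 onset /p/, coda /∅/ ok → well-formed
wo — σ1 onset /w/, coda /∅/ ok → well-formed
sa — σ1 onset /s/, coda /∅/ ok → well-formed
lig — violates constraint 3: syllable 1 coda contains /g/, which is not a licensed coda consonant → ill-formed
jsuz — violates constraint 4: word begins with /j/ → ill-formed
po.fjlus — violates constraint 2: syllable 2 onset /fjl/ has 3 consonants (> 2) → ill-formed
Well-formed: pu, wo, sa → 3.

3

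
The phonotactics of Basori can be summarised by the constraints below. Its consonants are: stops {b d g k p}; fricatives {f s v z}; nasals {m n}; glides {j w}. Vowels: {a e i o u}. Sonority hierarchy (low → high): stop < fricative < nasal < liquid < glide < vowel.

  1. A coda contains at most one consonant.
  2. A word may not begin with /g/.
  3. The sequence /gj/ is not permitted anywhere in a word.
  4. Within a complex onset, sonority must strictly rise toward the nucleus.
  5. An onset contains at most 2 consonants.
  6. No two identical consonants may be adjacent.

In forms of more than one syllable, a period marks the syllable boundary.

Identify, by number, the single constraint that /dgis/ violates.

4

/dgis/: syllable 1 onset /dg/: /d/ (stop, 1) → /g/ (stop, 1) does not rise.
This is a violation of constraint 4: "Within a complex onset, sonority must strictly rise toward the nucleus."
The remaining constraints (1, 2, 3, 5, 6) are satisfied.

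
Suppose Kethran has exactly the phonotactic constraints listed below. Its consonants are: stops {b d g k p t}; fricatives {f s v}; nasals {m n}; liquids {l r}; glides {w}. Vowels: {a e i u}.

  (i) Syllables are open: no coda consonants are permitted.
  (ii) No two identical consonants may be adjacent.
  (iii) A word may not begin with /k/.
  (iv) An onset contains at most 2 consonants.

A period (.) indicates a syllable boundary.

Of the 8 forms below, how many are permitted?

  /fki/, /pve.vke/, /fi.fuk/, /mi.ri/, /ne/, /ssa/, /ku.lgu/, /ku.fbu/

4

/fki/ — σ1 onset /fk/ (2C), coda /∅/ ok → permitted
/pve.vke/ — σ1 onset /pv/ (2C), coda /∅/ ok; σ2 onset /vk/ (2C), coda /∅/ ok → permitted
/fi.fuk/ — violates constraint (i): syllable 2 coda /k/ has 1 consonant (> 0) → not permitted
/mi.ri/ — σ1 onset /m/, coda /∅/ ok; σ2 onset /r/, coda /∅/ ok → permitted
/ne/ — σ1 onset /n/, coda /∅/ ok → permitted
/ssa/ — violates constraint (ii): adjacent identical consonants /ss/ → not permitted
/ku.lgu/ — violates constraint (iii): word begins with /k/ → not permitted
/ku.fbu/ — violates constraint (iii): word begins with /k/ → not permitted
Permitted: /fki/, /pve.vke/, /mi.ri/, /ne/ → 4.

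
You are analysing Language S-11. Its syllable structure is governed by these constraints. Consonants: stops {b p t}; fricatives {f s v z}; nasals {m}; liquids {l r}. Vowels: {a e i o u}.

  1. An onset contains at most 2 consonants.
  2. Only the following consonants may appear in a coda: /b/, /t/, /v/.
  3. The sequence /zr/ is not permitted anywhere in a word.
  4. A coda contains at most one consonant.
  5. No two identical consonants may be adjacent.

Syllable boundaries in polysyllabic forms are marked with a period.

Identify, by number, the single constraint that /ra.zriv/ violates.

/ra.zriv/: contains banned sequence /zr/.
This is a violation of constraint 3: "The sequence /zr/ is not permitted anywhere in a word."
The remaining constraints (1, 2, 4, 5) are satisfied.

3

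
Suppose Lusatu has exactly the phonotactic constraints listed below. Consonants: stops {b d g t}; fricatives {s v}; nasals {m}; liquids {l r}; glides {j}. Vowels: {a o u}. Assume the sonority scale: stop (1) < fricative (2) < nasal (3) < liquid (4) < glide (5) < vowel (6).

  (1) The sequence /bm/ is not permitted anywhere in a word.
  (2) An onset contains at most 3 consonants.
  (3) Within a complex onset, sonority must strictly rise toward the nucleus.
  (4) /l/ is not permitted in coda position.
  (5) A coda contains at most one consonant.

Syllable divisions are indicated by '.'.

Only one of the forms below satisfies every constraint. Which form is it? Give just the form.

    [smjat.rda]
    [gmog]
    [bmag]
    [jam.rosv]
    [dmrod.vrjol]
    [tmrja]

[smjat.rda] — violates constraint 3: syllable 2 onset /rd/: /r/ (liquid, 4) → /d/ (stop, 1) does not rise → illicit
[gmog] — σ1 onset /gm/ (1→3 rises), coda /g/ ok → licit
[bmag] — violates constraint 1: contains banned sequence /bm/ → illicit
[jam.rosv] — violates constraint 5: syllable 2 coda /sv/ has 2 consonants (> 1) → illicit
[dmrod.vrjol] — violates constraint 4: syllable 2 coda contains /l/ → illicit
[tmrja] — violates constraint 2: syllable 1 onset /tmrj/ has 4 consonants (> 3) → illicit

[gmog]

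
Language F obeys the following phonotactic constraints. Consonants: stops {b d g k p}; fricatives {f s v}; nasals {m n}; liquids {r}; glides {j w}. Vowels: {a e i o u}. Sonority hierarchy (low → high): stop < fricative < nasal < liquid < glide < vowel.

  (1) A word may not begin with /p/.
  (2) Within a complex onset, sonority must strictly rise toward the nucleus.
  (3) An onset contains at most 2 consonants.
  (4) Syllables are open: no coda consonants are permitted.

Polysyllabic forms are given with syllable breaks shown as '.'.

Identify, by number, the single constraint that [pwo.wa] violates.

[pwo.wa]: word begins with /p/.
This is a violation of constraint 1: "A word may not begin with /p/."
The remaining constraints (2, 3, 4) are satisfied.

1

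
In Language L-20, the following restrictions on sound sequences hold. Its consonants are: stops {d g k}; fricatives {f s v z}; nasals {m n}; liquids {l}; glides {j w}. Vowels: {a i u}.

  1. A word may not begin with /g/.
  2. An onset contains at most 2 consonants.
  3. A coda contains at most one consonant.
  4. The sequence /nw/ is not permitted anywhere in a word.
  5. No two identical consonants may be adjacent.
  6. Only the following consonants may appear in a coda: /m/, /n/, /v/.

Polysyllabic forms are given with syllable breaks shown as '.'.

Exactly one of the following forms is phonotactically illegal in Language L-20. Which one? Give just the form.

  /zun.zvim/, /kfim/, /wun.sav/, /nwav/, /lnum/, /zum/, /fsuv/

/nwav/

/zun.zvim/ — σ1 onset /z/, coda /n/ ok; σ2 onset /zv/ (2C), coda /m/ ok → phonotactically legal
/kfim/ — σ1 onset /kf/ (2C), coda /m/ ok → phonotactically legal
/wun.sav/ — σ1 onset /w/, coda /n/ ok; σ2 onset /s/, coda /v/ ok → phonotactically legal
/nwav/ — violates constraint 4: contains banned sequence /nw/ → phonotactically illegal
/lnum/ — σ1 onset /ln/ (2C), coda /m/ ok → phonotactically legal
/zum/ — σ1 onset /z/, coda /m/ ok → phonotactically legal
/fsuv/ — σ1 onset /fs/ (2C), coda /v/ ok → phonotactically legal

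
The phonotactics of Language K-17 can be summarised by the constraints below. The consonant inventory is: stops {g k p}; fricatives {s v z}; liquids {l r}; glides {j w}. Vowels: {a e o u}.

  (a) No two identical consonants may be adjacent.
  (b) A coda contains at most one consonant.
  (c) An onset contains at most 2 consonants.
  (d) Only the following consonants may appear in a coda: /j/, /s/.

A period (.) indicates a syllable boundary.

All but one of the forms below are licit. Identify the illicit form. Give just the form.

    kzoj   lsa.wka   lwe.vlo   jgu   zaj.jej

zaj.jej

kzoj — σ1 onset /kz/ (2C), coda /j/ ok → licit
lsa.wka — σ1 onset /ls/ (2C), coda /∅/ ok; σ2 onset /wk/ (2C), coda /∅/ ok → licit
lwe.vlo — σ1 onset /lw/ (2C), coda /∅/ ok; σ2 onset /vl/ (2C), coda /∅/ ok → licit
jgu — σ1 onset /jg/ (2C), coda /∅/ ok → licit
zaj.jej — violates constraint (a): adjacent identical consonants /jj/ → illicit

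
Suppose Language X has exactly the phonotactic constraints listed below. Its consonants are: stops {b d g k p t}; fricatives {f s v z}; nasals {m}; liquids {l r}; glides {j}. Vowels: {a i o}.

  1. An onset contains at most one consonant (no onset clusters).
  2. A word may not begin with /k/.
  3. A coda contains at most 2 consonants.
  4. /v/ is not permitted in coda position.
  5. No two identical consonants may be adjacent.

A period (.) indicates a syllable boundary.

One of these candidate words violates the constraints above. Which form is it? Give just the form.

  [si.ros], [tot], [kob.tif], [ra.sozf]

[si.ros] — σ1 onset /s/, coda /∅/ ok; σ2 onset /r/, coda /s/ ok → phonotactically legal
[tot] — σ1 onset /t/, coda /t/ ok → phonotactically legal
[kob.tif] — violates constraint 2: word begins with /k/ → phonotactically illegal
[ra.sozf] — σ1 onset /r/, coda /∅/ ok; σ2 onset /s/, coda /zf/ (2C) ok → phonotactically legal

[kob.tif]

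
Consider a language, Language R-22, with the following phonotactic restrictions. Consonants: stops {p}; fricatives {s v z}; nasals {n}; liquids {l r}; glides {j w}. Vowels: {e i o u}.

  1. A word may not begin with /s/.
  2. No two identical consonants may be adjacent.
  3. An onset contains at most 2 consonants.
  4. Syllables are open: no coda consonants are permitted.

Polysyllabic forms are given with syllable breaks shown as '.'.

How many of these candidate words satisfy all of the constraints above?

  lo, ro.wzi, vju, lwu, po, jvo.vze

6

lo — σ1 onset /l/, coda /∅/ ok → phonotactically legal
ro.wzi — σ1 onset /r/, coda /∅/ ok; σ2 onset /wz/ (2C), coda /∅/ ok → phonotactically legal
vju — σ1 onset /vj/ (2C), coda /∅/ ok → phonotactically legal
lwu — σ1 onset /lw/ (2C), coda /∅/ ok → phonotactically legal
po — σ1 onset /p/, coda /∅/ ok → phonotactically legal
jvo.vze — σ1 onset /jv/ (2C), coda /∅/ ok; σ2 onset /vz/ (2C), coda /∅/ ok → phonotactically legal
Phonotactically legal: lo, ro.wzi, vju, lwu, po, jvo.vze → 6.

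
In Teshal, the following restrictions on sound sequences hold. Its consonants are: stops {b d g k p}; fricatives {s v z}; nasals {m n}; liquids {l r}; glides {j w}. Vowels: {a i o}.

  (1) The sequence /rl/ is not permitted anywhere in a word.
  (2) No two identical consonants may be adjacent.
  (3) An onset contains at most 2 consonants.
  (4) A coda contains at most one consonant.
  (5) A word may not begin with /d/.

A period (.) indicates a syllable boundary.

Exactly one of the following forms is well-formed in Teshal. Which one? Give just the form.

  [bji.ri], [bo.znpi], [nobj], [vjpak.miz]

[bji.ri]

[bji.ri] — σ1 onset /bj/ (2C), coda /∅/ ok; σ2 onset /r/, coda /∅/ ok → well-formed
[bo.znpi] — violates constraint 3: syllable 2 onset /znp/ has 3 consonants (> 2) → ill-formed
[nobj] — violates constraint 4: syllable 1 coda /bj/ has 2 consonants (> 1) → ill-formed
[vjpak.miz] — violates constraint 3: syllable 1 onset /vjp/ has 3 consonants (> 2) → ill-formed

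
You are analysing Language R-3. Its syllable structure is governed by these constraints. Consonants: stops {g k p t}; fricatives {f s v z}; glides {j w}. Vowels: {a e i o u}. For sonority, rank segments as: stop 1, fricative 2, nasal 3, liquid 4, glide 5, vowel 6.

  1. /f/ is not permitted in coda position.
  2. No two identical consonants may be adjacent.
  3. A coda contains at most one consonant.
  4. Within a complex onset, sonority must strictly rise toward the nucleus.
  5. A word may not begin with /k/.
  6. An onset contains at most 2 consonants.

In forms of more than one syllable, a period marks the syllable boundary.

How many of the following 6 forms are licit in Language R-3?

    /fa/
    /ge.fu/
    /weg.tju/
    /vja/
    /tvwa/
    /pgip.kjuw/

4

/fa/ — σ1 onset /f/, coda /∅/ ok → licit
/ge.fu/ — σ1 onset /g/, coda /∅/ ok; σ2 onset /f/, coda /∅/ ok → licit
/weg.tju/ — σ1 onset /w/, coda /g/ ok; σ2 onset /tj/ (1→5 rises), coda /∅/ ok → licit
/vja/ — σ1 onset /vj/ (2→5 rises), coda /∅/ ok → licit
/tvwa/ — violates constraint 6: syllable 1 onset /tvw/ has 3 consonants (> 2) → illicit
/pgip.kjuw/ — violates constraint 4: syllable 1 onset /pg/: /p/ (stop, 1) → /g/ (stop, 1) does not rise → illicit
Licit: /fa/, /ge.fu/, /weg.tju/, /vja/ → 4.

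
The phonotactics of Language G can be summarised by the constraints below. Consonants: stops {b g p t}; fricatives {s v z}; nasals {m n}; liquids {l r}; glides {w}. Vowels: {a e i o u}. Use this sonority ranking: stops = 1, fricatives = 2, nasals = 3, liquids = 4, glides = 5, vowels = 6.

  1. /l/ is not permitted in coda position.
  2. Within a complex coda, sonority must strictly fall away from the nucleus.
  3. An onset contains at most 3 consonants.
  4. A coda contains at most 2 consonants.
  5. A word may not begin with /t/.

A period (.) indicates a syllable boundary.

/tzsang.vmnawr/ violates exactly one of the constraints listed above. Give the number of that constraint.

/tzsang.vmnawr/: word begins with /t/.
This is a violation of constraint 5: "A word may not begin with /t/."
The remaining constraints (1, 2, 3, 4) are satisfied.

5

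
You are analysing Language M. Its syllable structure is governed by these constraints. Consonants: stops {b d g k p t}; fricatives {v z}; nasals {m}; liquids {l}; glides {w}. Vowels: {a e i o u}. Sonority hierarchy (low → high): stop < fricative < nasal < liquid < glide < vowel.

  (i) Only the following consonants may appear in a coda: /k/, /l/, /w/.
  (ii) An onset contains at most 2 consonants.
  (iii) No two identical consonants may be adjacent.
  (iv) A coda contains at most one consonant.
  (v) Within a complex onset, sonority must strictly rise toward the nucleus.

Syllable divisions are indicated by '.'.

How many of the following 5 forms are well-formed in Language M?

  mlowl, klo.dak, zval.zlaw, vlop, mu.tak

2

mlowl — violates constraint (iv): syllable 1 coda /wl/ has 2 consonants (> 1) → ill-formed
klo.dak — σ1 onset /kl/ (1→4 rises), coda /∅/ ok; σ2 onset /d/, coda /k/ ok → well-formed
zval.zlaw — violates constraint (v): syllable 1 onset /zv/: /z/ (fricative, 2) → /v/ (fricative, 2) does not rise → ill-formed
vlop — violates constraint (i): syllable 1 coda contains /p/, which is not a licensed coda consonant → ill-formed
mu.tak — σ1 onset /m/, coda /∅/ ok; σ2 onset /t/, coda /k/ ok → well-formed
Well-formed: klo.dak, mu.tak → 2.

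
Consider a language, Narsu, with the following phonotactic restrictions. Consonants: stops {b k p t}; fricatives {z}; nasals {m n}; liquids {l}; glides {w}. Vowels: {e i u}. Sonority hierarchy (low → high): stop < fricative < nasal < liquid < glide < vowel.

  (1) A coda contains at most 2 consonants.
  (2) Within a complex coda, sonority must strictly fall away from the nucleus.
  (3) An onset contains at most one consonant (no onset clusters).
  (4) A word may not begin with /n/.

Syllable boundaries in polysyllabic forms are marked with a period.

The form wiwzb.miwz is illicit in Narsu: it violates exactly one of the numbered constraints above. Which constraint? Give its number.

1

wiwzb.miwz: syllable 1 coda /wzb/ has 3 consonants (> 2).
This is a violation of constraint 1: "A coda contains at most 2 consonants."
The remaining constraints (2, 3, 4) are satisfied.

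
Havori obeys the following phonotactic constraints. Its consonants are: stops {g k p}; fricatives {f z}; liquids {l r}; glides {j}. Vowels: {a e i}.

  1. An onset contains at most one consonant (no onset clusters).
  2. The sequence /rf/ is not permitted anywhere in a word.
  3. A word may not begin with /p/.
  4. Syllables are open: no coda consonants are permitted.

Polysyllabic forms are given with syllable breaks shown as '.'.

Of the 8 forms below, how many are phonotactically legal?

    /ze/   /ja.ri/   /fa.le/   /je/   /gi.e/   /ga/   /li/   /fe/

/ze/ — σ1 onset /z/, coda /∅/ ok → phonotactically legal
/ja.ri/ — σ1 onset /j/, coda /∅/ ok; σ2 onset /r/, coda /∅/ ok → phonotactically legal
/fa.le/ — σ1 onset /f/, coda /∅/ ok; σ2 onset /l/, coda /∅/ ok → phonotactically legal
/je/ — σ1 onset /j/, coda /∅/ ok → phonotactically legal
/gi.e/ — σ1 onset /g/, coda /∅/ ok; σ2 onset /∅/, coda /∅/ ok → phonotactically legal
/ga/ — σ1 onset /g/, coda /∅/ ok → phonotactically legal
/li/ — σ1 onset /l/, coda /∅/ ok → phonotactically legal
/fe/ — σ1 onset /f/, coda /∅/ ok → phonotactically legal
Phonotactically legal: /ze/, /ja.ri/, /fa.le/, /je/, /gi.e/, /ga/, /li/, /fe/ → 8.

8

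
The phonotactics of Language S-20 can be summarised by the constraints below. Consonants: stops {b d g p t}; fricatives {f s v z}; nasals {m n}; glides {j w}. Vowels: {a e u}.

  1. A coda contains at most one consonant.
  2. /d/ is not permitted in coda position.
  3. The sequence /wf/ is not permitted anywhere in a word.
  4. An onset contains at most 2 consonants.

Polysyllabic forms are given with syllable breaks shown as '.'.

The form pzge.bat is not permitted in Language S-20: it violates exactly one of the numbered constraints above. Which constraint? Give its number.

4

pzge.bat: syllable 1 onset /pzg/ has 3 consonants (> 2).
This is a violation of constraint 4: "An onset contains at most 2 consonants."
The remaining constraints (1, 2, 3) are satisfied.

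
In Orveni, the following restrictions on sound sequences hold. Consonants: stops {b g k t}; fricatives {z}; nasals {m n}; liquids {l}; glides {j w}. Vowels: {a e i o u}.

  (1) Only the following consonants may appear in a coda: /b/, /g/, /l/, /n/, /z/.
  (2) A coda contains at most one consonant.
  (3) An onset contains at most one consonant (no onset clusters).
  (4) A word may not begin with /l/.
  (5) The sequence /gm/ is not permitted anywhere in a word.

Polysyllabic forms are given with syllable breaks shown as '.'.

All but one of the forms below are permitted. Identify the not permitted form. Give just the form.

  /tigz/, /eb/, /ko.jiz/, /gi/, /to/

/tigz/

/tigz/ — violates constraint 2: syllable 1 coda /gz/ has 2 consonants (> 1) → not permitted
/eb/ — σ1 onset /∅/, coda /b/ ok → permitted
/ko.jiz/ — σ1 onset /k/, coda /∅/ ok; σ2 onset /j/, coda /z/ ok → permitted
/gi/ — σ1 onset /g/, coda /∅/ ok → permitted
/to/ — σ1 onset /t/, coda /∅/ ok → permitted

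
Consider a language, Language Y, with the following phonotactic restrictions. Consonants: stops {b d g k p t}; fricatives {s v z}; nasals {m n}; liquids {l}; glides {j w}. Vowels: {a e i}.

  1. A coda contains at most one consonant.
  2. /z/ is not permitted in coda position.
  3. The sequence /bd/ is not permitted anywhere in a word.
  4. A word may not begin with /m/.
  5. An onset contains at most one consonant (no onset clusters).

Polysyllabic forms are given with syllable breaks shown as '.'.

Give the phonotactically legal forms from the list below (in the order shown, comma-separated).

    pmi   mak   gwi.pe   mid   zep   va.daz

pmi — violates constraint 5: syllable 1 onset /pm/ has 2 consonants (> 1) → phonotactically illegal
mak — violates constraint 4: word begins with /m/ → phonotactically illegal
gwi.pe — violates constraint 5: syllable 1 onset /gw/ has 2 consonants (> 1) → phonotactically illegal
mid — violates constraint 4: word begins with /m/ → phonotactically illegal
zep — σ1 onset /z/, coda /p/ ok → phonotactically legal
va.daz — violates constraint 2: syllable 2 coda contains /z/ → phonotactically illegal

zep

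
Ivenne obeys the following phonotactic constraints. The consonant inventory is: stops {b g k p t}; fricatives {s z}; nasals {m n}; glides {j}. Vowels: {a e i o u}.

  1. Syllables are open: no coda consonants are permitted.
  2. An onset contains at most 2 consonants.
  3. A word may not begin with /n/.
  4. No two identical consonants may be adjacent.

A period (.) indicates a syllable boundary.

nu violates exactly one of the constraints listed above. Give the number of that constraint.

nu: word begins with /n/.
This is a violation of constraint 3: "A word may not begin with /n/."
The remaining constraints (1, 2, 4) are satisfied.

3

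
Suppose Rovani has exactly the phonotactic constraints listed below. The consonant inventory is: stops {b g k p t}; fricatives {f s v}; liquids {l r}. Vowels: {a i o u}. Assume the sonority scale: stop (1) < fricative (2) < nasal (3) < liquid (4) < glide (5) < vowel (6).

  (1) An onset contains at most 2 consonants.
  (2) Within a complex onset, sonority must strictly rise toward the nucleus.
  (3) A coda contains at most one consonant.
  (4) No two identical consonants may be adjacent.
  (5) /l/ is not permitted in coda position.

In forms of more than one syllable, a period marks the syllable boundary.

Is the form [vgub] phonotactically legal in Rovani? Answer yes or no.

no

[vgub] — violates constraint 2: syllable 1 onset /vg/: /v/ (fricative, 2) → /g/ (stop, 1) does not rise → phonotactically illegal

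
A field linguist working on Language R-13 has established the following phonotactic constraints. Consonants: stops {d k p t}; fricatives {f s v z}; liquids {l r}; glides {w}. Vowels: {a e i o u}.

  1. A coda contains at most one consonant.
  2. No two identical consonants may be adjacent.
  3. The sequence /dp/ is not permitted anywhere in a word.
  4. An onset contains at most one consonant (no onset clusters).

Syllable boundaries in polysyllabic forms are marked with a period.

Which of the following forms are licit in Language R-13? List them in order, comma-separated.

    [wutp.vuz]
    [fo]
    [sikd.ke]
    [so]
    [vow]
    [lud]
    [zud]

[fo], [so], [vow], [lud], [zud]

[wutp.vuz] — violates constraint 1: syllable 1 coda /tp/ has 2 consonants (> 1) → illicit
[fo] — σ1 onset /f/, coda /∅/ ok → licit
[sikd.ke] — violates constraint 1: syllable 1 coda /kd/ has 2 consonants (> 1) → illicit
[so] — σ1 onset /s/, coda /∅/ ok → licit
[vow] — σ1 onset /v/, coda /w/ ok → licit
[lud] — σ1 onset /l/, coda /d/ ok → licit
[zud] — σ1 onset /z/, coda /d/ ok → licit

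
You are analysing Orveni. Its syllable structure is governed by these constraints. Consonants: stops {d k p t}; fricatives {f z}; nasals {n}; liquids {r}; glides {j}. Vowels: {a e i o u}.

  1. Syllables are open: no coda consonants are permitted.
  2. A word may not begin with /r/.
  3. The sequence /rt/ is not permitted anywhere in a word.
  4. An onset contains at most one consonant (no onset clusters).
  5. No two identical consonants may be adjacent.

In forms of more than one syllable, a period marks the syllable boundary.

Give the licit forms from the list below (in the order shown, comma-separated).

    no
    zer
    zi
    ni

no, zi, ni

no — σ1 onset /n/, coda /∅/ ok → licit
zer — violates constraint 1: syllable 1 coda /r/ has 1 consonant (> 0) → illicit
zi — σ1 onset /z/, coda /∅/ ok → licit
ni — σ1 onset /n/, coda /∅/ ok → licit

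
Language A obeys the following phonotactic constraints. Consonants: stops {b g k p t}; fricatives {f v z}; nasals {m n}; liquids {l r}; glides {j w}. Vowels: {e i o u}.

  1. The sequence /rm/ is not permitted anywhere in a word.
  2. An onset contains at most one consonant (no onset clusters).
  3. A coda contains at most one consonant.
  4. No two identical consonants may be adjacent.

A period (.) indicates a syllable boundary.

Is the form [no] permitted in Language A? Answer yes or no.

yes

[no] — σ1 onset /n/, coda /∅/ ok → permitted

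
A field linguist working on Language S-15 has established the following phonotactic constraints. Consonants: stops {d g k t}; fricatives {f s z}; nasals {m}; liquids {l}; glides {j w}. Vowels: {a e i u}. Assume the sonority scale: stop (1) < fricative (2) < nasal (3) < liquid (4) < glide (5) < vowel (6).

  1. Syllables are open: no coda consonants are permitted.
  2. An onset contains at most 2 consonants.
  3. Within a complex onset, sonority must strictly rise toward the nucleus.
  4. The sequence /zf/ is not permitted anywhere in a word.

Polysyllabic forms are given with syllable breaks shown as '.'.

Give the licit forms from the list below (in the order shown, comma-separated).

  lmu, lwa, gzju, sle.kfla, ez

lwa

lmu — violates constraint 3: syllable 1 onset /lm/: /l/ (liquid, 4) → /m/ (nasal, 3) does not rise → illicit
lwa — σ1 onset /lw/ (4→5 rises), coda /∅/ ok → licit
gzju — violates constraint 2: syllable 1 onset /gzj/ has 3 consonants (> 2) → illicit
sle.kfla — violates constraint 2: syllable 2 onset /kfl/ has 3 consonants (> 2) → illicit
ez — violates constraint 1: syllable 1 coda /z/ has 1 consonant (> 0) → illicit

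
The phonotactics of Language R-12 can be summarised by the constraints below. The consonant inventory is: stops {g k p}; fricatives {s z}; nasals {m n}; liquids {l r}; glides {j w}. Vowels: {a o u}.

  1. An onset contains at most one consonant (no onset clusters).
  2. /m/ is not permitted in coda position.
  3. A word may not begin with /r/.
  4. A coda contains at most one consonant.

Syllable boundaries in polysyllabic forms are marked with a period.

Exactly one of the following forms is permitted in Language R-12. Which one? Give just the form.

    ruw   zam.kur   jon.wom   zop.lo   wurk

zop.lo

ruw — violates constraint 3: word begins with /r/ → not permitted
zam.kur — violates constraint 2: syllable 1 coda contains /m/ → not permitted
jon.wom — violates constraint 2: syllable 2 coda contains /m/ → not permitted
zop.lo — σ1 onset /z/, coda /p/ ok; σ2 onset /l/, coda /∅/ ok → permitted
wurk — violates constraint 4: syllable 1 coda /rk/ has 2 consonants (> 1) → not permitted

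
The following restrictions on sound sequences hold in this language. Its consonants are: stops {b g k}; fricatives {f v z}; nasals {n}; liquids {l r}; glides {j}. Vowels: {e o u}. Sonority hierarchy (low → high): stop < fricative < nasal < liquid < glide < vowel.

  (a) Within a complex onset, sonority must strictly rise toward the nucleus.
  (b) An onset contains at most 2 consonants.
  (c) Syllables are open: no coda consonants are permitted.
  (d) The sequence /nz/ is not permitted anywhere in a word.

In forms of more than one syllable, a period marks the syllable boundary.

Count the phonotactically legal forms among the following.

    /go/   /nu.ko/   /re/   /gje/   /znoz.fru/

4

/go/ — σ1 onset /g/, coda /∅/ ok → phonotactically legal
/nu.ko/ — σ1 onset /n/, coda /∅/ ok; σ2 onset /k/, coda /∅/ ok → phonotactically legal
/re/ — σ1 onset /r/, coda /∅/ ok → phonotactically legal
/gje/ — σ1 onset /gj/ (1→5 rises), coda /∅/ ok → phonotactically legal
/znoz.fru/ — violates constraint (c): syllable 1 coda /z/ has 1 consonant (> 0) → phonotactically illegal
Phonotactically legal: /go/, /nu.ko/, /re/, /gje/ → 4.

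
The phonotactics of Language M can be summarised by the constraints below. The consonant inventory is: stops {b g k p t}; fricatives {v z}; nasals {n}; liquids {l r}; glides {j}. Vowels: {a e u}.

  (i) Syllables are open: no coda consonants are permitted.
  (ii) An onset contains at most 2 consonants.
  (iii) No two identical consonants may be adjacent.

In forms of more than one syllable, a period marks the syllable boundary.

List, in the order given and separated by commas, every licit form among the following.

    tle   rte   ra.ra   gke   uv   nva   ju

tle, rte, ra.ra, gke, nva, ju

tle — σ1 onset /tl/ (2C), coda /∅/ ok → licit
rte — σ1 onset /rt/ (2C), coda /∅/ ok → licit
ra.ra — σ1 onset /r/, coda /∅/ ok; σ2 onset /r/, coda /∅/ ok → licit
gke — σ1 onset /gk/ (2C), coda /∅/ ok → licit
uv — violates constraint (i): syllable 1 coda /v/ has 1 consonant (> 0) → illicit
nva — σ1 onset /nv/ (2C), coda /∅/ ok → licit
ju — σ1 onset /j/, coda /∅/ ok → licit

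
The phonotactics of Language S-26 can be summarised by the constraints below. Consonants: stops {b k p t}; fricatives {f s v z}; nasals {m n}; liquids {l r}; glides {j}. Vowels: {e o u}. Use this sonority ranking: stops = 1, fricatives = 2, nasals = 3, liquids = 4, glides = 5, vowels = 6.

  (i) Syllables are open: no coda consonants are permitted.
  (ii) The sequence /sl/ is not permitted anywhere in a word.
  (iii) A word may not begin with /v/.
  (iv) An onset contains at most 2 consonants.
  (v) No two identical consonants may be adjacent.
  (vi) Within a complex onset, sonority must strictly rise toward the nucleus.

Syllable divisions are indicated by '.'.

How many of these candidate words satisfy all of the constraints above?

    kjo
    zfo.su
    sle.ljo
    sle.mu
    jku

1

kjo — σ1 onset /kj/ (1→5 rises), coda /∅/ ok → well-formed
zfo.su — violates constraint (vi): syllable 1 onset /zf/: /z/ (fricative, 2) → /f/ (fricative, 2) does not rise → ill-formed
sle.ljo — violates constraint (ii): contains banned sequence /sl/ → ill-formed
sle.mu — violates constraint (ii): contains banned sequence /sl/ → ill-formed
jku — violates constraint (vi): syllable 1 onset /jk/: /j/ (glide, 5) → /k/ (stop, 1) does not rise → ill-formed
Well-formed: kjo → 1.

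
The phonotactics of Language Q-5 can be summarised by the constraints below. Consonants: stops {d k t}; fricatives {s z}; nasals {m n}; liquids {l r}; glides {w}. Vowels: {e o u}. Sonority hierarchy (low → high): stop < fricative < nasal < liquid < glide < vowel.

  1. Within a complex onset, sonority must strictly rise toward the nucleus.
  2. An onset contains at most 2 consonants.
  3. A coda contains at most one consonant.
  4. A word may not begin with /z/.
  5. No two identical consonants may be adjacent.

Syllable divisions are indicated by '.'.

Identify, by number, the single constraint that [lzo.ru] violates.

1

[lzo.ru]: syllable 1 onset /lz/: /l/ (liquid, 4) → /z/ (fricative, 2) does not rise.
This is a violation of constraint 1: "Within a complex onset, sonority must strictly rise toward the nucleus."
The remaining constraints (2, 3, 4, 5) are satisfied.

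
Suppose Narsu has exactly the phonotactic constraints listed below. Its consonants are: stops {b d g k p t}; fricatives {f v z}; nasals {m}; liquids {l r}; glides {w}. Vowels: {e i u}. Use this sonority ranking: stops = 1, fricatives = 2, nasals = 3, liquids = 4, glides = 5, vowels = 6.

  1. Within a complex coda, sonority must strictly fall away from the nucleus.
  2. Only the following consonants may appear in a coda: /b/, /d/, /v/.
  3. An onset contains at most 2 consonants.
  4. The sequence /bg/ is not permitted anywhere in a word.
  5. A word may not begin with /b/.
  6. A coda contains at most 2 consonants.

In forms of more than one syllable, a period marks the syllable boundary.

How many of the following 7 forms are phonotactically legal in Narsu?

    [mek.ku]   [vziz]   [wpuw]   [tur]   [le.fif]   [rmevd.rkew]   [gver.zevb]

[mek.ku] — violates constraint 2: syllable 1 coda contains /k/, which is not a licensed coda consonant → phonotactically illegal
[vziz] — violates constraint 2: syllable 1 coda contains /z/, which is not a licensed coda consonant → phonotactically illegal
[wpuw] — violates constraint 2: syllable 1 coda contains /w/, which is not a licensed coda consonant → phonotactically illegal
[tur] — violates constraint 2: syllable 1 coda contains /r/, which is not a licensed coda consonant → phonotactically illegal
[le.fif] — violates constraint 2: syllable 2 coda contains /f/, which is not a licensed coda consonant → phonotactically illegal
[rmevd.rkew] — violates constraint 2: syllable 2 coda contains /w/, which is not a licensed coda consonant → phonotactically illegal
[gver.zevb] — violates constraint 2: syllable 1 coda contains /r/, which is not a licensed coda consonant → phonotactically illegal
No form is phonotactically legal → 0.

0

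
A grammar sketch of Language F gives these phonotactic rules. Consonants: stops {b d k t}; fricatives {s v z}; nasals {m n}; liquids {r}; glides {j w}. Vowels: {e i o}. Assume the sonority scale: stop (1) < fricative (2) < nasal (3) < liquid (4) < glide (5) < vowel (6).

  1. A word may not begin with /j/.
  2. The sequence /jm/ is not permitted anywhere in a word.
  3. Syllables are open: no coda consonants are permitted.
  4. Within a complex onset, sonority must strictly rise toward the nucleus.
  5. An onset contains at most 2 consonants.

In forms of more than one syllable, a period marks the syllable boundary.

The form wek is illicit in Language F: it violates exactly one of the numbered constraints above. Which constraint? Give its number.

wek: syllable 1 coda /k/ has 1 consonant (> 0).
This is a violation of constraint 3: "Syllables are open: no coda consonants are permitted."
The remaining constraints (1, 2, 4, 5) are satisfied.

3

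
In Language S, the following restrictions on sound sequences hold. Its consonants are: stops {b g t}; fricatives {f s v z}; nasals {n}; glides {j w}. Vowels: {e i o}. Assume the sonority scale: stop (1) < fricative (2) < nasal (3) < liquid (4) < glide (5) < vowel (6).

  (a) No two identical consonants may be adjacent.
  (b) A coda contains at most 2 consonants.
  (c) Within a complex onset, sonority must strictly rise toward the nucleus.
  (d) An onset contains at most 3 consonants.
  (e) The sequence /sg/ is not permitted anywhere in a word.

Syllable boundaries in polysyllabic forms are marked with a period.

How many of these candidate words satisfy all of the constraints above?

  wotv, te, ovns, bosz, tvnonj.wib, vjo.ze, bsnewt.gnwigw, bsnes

wotv — σ1 onset /w/, coda /tv/ (2C) ok → phonotactically legal
te — σ1 onset /t/, coda /∅/ ok → phonotactically legal
ovns — violates constraint (b): syllable 1 coda /vns/ has 3 consonants (> 2) → phonotactically illegal
bosz — σ1 onset /b/, coda /sz/ (2C) ok → phonotactically legal
tvnonj.wib — σ1 onset /tvn/ (1→2→3 rises), coda /nj/ (2C) ok; σ2 onset /w/, coda /b/ ok → phonotactically legal
vjo.ze — σ1 onset /vj/ (2→5 rises), coda /∅/ ok; σ2 onset /z/, coda /∅/ ok → phonotactically legal
bsnewt.gnwigw — σ1 onset /bsn/ (1→2→3 rises), coda /wt/ (2C) ok; σ2 onset /gnw/ (1→3→5 rises), coda /gw/ (2C) ok → phonotactically legal
bsnes — σ1 onset /bsn/ (1→2→3 rises), coda /s/ ok → phonotactically legal
Phonotactically legal: wotv, te, bosz, tvnonj.wib, vjo.ze, bsnewt.gnwigw, bsnes → 7.

7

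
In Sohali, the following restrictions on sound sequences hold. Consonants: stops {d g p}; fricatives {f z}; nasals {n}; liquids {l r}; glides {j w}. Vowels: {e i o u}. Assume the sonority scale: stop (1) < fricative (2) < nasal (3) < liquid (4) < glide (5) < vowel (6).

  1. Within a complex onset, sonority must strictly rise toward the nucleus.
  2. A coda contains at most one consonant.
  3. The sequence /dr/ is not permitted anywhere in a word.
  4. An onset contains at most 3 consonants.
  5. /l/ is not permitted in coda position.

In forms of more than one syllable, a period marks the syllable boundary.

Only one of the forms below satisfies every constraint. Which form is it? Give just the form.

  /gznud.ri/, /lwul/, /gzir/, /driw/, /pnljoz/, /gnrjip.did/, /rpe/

/gznud.ri/ — violates constraint 3: contains banned sequence /dr/ → illicit
/lwul/ — violates constraint 5: syllable 1 coda contains /l/ → illicit
/gzir/ — σ1 onset /gz/ (1→2 rises), coda /r/ ok → licit
/driw/ — violates constraint 3: contains banned sequence /dr/ → illicit
/pnljoz/ — violates constraint 4: syllable 1 onset /pnlj/ has 4 consonants (> 3) → illicit
/gnrjip.did/ — violates constraint 4: syllable 1 onset /gnrj/ has 4 consonants (> 3) → illicit
/rpe/ — violates constraint 1: syllable 1 onset /rp/: /r/ (liquid, 4) → /p/ (stop, 1) does not rise → illicit

/gzir/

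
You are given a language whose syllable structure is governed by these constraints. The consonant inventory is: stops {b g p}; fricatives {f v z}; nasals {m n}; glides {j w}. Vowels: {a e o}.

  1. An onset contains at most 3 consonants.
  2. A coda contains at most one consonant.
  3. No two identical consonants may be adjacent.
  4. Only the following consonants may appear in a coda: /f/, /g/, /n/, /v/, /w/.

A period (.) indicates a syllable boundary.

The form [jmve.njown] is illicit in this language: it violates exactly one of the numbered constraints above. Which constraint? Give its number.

[jmve.njown]: syllable 2 coda /wn/ has 2 consonants (> 1).
This is a violation of constraint 2: "A coda contains at most one consonant."
The remaining constraints (1, 3, 4) are satisfied.

2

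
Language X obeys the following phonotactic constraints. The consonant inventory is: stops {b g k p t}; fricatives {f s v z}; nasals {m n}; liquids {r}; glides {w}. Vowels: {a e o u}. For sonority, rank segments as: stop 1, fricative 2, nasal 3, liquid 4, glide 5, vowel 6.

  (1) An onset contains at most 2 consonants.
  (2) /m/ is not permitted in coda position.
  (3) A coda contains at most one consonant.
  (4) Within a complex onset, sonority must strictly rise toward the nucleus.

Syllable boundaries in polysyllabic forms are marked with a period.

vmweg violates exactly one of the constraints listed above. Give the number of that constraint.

vmweg: syllable 1 onset /vmw/ has 3 consonants (> 2).
This is a violation of constraint 1: "An onset contains at most 2 consonants."
The remaining constraints (2, 3, 4) are satisfied.

1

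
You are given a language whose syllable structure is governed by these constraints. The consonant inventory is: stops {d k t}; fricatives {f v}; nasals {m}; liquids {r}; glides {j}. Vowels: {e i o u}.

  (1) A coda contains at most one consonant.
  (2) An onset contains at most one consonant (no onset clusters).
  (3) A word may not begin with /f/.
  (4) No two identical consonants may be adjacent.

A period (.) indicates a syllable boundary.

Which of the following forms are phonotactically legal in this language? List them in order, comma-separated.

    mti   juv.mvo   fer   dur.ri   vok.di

vok.di

mti — violates constraint 2: syllable 1 onset /mt/ has 2 consonants (> 1) → phonotactically illegal
juv.mvo — violates constraint 2: syllable 2 onset /mv/ has 2 consonants (> 1) → phonotactically illegal
fer — violates constraint 3: word begins with /f/ → phonotactically illegal
dur.ri — violates constraint 4: adjacent identical consonants /rr/ → phonotactically illegal
vok.di — σ1 onset /v/, coda /k/ ok; σ2 onset /d/, coda /∅/ ok → phonotactically legal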